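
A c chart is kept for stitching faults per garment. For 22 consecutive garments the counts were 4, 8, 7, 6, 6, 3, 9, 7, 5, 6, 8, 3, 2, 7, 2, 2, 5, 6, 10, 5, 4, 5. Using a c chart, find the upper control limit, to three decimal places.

c̄ = (4 + 8 + 7 + 6 + 6 + 3 + 9 + 7 + 5 + 6 + 8 + 3 + 2 + 7 + 2 + 2 + 5 + 6 + 10 + 5 + 4 + 5) / 22 = 120 / 22 = 5.4545
UCL = c̄ + 3√c̄ = 5.4545 + 3 × √5.4545 = 5.4545 + 3 × 2.3355 = 12.4610

12.461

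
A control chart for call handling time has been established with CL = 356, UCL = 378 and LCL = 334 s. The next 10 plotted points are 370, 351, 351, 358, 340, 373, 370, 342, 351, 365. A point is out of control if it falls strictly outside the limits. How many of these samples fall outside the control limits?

0

All 10 points lie within [334, 378].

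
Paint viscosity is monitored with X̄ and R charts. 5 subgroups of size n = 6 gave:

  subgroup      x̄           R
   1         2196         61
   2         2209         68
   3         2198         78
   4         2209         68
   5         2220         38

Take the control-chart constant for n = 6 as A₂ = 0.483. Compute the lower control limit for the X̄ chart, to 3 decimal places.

2176.164

X̄̄ = (2196 + 2209 + 2198 + 2209 + 2220) / 5 = 11032.0000 / 5 = 2206.4000
R̄ = (61 + 68 + 78 + 68 + 38) / 5 = 313.0000 / 5 = 62.6000
LCL = X̄̄ − A₂·R̄ = 2206.4000 − 0.483 × 62.6000 = 2176.1642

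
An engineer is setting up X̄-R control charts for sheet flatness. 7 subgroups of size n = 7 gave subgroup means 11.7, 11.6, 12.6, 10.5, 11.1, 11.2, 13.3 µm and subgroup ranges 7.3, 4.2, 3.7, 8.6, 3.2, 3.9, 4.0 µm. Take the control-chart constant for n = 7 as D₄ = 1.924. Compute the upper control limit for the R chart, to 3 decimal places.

R̄ = (7.3 + 4.2 + 3.7 + 8.6 + 3.2 + 3.9 + 4.0) / 7 = 34.9000 / 7 = 4.9857
UCL_R = D₄·R̄ = 1.924 × 4.9857 = 9.5925

9.593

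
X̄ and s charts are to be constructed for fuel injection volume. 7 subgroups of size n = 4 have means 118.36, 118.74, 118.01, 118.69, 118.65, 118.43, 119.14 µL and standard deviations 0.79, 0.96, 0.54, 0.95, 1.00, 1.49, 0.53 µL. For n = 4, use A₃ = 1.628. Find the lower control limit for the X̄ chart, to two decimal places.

X̄̄ = (118.36 + 118.74 + 118.01 + 118.69 + 118.65 + 118.43 + 119.14) / 7 = 118.5743
s̄ = (0.79 + 0.96 + 0.54 + 0.95 + 1.00 + 1.49 + 0.53) / 7 = 0.8943
LCL = X̄̄ − A₃·s̄ = 118.5743 − 1.628 × 0.8943 = 117.1184

117.12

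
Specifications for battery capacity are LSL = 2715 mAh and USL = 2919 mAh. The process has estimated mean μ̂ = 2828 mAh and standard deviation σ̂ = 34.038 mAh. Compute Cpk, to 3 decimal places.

Cpu = (USL − μ̂) / (3σ̂) = (2919 − 2828) / (3 × 34.038) = 0.8912; Cpl = (μ̂ − LSL) / (3σ̂) = (2828 − 2715) / (3 × 34.038) = 1.1066; Cpk = min(Cpu, Cpl) = 0.8912

0.891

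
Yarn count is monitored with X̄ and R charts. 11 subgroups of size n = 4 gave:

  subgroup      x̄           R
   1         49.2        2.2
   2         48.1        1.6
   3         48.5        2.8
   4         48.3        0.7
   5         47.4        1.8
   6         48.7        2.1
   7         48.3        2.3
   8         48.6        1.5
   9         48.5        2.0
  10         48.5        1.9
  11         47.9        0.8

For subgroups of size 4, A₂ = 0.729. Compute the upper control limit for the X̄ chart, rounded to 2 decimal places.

49.67

X̄̄ = (49.2 + 48.1 + 48.5 + 48.3 + 47.4 + 48.7 + 48.3 + 48.6 + 48.5 + 48.5 + 47.9) / 11 = 532.0000 / 11 = 48.3636
R̄ = (2.2 + 1.6 + 2.8 + 0.7 + 1.8 + 2.1 + 2.3 + 1.5 + 2.0 + 1.9 + 0.8) / 11 = 19.7000 / 11 = 1.7909
UCL = X̄̄ + A₂·R̄ = 48.3636 + 0.729 × 1.7909 = 49.6692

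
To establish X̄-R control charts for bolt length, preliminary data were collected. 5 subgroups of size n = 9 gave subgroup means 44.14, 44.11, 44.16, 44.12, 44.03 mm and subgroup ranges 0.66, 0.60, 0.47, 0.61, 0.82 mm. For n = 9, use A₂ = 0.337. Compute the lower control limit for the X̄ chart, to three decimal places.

X̄̄ = (44.14 + 44.11 + 44.16 + 44.12 + 44.03) / 5 = 220.5600 / 5 = 44.1120
R̄ = (0.66 + 0.60 + 0.47 + 0.61 + 0.82) / 5 = 3.1600 / 5 = 0.6320
LCL = X̄̄ − A₂·R̄ = 44.1120 − 0.337 × 0.6320 = 43.8990

43.899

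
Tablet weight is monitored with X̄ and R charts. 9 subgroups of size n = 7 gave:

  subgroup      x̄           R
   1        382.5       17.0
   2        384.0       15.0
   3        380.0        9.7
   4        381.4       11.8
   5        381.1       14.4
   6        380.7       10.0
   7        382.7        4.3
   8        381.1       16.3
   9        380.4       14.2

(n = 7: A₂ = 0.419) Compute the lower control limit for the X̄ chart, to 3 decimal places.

376.298

X̄̄ = (382.5 + 384.0 + 380.0 + 381.4 + 381.1 + 380.7 + 382.7 + 381.1 + 380.4) / 9 = 3433.9000 / 9 = 381.5444
R̄ = (17.0 + 15.0 + 9.7 + 11.8 + 14.4 + 10.0 + 4.3 + 16.3 + 14.2) / 9 = 112.7000 / 9 = 12.5222
LCL = X̄̄ − A₂·R̄ = 381.5444 − 0.419 × 12.5222 = 376.2976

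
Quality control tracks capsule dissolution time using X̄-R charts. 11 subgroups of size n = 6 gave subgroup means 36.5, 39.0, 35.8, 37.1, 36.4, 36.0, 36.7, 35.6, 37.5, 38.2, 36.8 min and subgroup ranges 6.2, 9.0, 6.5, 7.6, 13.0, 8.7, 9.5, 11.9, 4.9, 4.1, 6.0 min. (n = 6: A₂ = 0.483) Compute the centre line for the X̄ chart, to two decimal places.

X̄̄ = (36.5 + 39.0 + 35.8 + 37.1 + 36.4 + 36.0 + 36.7 + 35.6 + 37.5 + 38.2 + 36.8) / 11 = 405.6000 / 11 = 36.8727
CL = X̄̄ = 36.8727

36.87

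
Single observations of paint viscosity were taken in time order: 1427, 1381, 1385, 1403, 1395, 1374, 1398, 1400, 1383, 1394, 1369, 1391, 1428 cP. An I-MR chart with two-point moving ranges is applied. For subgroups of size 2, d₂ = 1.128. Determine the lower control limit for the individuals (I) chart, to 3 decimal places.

X̄ = (1427 + 1381 + 1385 + 1403 + 1395 + 1374 + 1398 + 1400 + 1383 + 1394 + 1369 + 1391 + 1428) / 13 = 1394.4615
Moving ranges: 46, 4, 18, 8, 21, 24, 2, 17, 11, 25, 22, 37; M̄R̄ = 235.0000 / 12 = 19.5833
LCL = X̄ − 3·M̄R̄/d₂ = 1394.4615 − 3 × 19.5833 / 1.128 = 1342.3782

1342.378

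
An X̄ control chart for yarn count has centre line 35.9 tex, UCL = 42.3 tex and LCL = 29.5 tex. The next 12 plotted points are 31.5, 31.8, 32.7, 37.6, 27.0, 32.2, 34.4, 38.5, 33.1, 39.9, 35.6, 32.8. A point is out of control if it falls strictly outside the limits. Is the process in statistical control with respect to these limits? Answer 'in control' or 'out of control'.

out of control

Compare each point to [29.5, 42.3]: sample 5 = 27.0 < LCL.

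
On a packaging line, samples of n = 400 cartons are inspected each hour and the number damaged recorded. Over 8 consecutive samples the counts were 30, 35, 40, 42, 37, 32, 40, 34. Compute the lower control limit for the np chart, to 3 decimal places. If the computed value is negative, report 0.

p̄ = Σdᵢ / (k·n) = 290 / (8 × 400) = 0.09062
LCL = np̄ − 3·√(np̄(1−p̄)) = 36.2500 − 3 × 5.7415 = 19.0255

19.025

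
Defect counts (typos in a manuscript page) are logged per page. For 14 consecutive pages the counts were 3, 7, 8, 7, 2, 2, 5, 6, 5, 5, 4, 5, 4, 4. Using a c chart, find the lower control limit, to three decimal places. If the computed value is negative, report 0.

c̄ = (3 + 7 + 8 + 7 + 2 + 2 + 5 + 6 + 5 + 5 + 4 + 5 + 4 + 4) / 14 = 67 / 14 = 4.7857
LCL = c̄ − 3√c̄ = 4.7857 − 3 × 2.1876 = -1.7772 → 0 (cannot be negative)

0.000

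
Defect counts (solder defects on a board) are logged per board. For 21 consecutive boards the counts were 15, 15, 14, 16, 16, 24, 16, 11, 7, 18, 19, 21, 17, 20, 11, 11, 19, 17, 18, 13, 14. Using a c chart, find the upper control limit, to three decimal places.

27.738

c̄ = (15 + 15 + 14 + 16 + 16 + 24 + 16 + 11 + 7 + 18 + 19 + 21 + 17 + 20 + 11 + 11 + 19 + 17 + 18 + 13 + 14) / 21 = 332 / 21 = 15.8095
UCL = c̄ + 3√c̄ = 15.8095 + 3 × √15.8095 = 15.8095 + 3 × 3.9761 = 27.7379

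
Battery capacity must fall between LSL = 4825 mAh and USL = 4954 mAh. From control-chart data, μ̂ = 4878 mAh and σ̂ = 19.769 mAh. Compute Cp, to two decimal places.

Cp = (USL − LSL) / (6σ̂) = (4954 − 4825) / (6 × 19.769) = 129.0000 / 118.6140 = 1.0876

1.09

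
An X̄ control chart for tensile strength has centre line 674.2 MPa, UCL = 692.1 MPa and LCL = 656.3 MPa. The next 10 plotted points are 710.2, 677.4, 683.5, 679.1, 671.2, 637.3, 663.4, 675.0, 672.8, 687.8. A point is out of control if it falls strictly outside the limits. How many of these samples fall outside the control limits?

Compare each point to [656.3, 692.1]: sample 1 = 710.2 > UCL; sample 6 = 637.3 < LCL.

2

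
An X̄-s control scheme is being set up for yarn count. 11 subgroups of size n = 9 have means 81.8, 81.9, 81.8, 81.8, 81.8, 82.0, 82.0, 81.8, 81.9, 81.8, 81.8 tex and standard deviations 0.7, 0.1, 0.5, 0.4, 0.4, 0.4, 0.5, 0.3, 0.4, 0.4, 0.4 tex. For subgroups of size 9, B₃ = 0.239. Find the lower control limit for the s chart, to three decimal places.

0.098

s̄ = (0.7 + 0.1 + 0.5 + 0.4 + 0.4 + 0.4 + 0.5 + 0.3 + 0.4 + 0.4 + 0.4) / 11 = 0.4091
LCL_s = B₃·s̄ = 0.239 × 0.4091 = 0.0978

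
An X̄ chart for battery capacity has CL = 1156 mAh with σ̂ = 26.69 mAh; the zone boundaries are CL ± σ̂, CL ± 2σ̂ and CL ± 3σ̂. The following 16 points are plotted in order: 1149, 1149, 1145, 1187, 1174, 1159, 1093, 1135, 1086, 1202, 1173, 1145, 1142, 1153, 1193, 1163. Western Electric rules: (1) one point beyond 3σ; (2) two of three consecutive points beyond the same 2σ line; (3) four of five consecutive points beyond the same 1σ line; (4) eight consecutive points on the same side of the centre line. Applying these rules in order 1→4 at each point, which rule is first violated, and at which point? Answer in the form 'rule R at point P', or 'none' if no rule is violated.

Zone of each point (C = within 1σ̂, B = 1σ̂–2σ̂, A = 2σ̂–3σ̂, * = beyond 3σ̂; sign = side of CL): 1:-C, 2:-C, 3:-C, 4:+B, 5:+C, 6:+C, 7:-A, 8:-C, 9:-A, 10:+B, 11:+C, 12:-C, 13:-C, 14:-C, 15:+B, 16:+C
Rule 2 (two of three consecutive points beyond the same 2σ limit) is satisfied at point 9.

rule 2 at point 9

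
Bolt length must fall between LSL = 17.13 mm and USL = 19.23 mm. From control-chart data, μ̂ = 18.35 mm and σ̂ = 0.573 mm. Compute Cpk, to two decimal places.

0.51

Cpu = (USL − μ̂) / (3σ̂) = (19.23 − 18.35) / (3 × 0.573) = 0.5119; Cpl = (μ̂ − LSL) / (3σ̂) = (18.35 − 17.13) / (3 × 0.573) = 0.7097; Cpk = min(Cpu, Cpl) = 0.5119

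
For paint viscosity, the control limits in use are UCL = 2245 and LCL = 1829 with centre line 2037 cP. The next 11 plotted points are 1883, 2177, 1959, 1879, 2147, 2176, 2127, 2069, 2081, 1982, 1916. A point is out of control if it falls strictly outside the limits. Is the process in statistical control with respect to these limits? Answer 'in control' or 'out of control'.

All 11 points lie within [1829, 2245].

in control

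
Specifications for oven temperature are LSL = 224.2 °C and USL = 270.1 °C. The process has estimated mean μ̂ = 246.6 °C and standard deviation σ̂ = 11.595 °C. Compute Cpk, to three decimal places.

0.644

Cpu = (USL − μ̂) / (3σ̂) = (270.1 − 246.6) / (3 × 11.595) = 0.6756; Cpl = (μ̂ − LSL) / (3σ̂) = (246.6 − 224.2) / (3 × 11.595) = 0.6440; Cpk = min(Cpu, Cpl) = 0.6440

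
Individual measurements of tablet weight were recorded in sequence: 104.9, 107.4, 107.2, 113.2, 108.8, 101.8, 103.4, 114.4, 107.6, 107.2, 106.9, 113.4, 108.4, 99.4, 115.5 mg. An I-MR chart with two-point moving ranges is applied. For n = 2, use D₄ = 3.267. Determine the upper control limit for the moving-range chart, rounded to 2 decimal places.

Moving ranges: 2.5, 0.2, 6.0, 4.4, 7.0, 1.6, 11.0, 6.8, 0.4, 0.3, 6.5, 5.0, 9.0, 16.1; M̄R̄ = 76.8000 / 14 = 5.4857
UCL_MR = D₄·M̄R̄ = 3.267 × 5.4857 = 17.9218

17.92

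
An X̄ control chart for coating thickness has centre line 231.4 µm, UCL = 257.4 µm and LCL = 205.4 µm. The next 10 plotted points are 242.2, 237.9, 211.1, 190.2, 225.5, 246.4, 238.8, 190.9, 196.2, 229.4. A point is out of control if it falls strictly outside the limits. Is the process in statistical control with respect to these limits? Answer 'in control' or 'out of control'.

out of control

Compare each point to [205.4, 257.4]: sample 4 = 190.2 < LCL; sample 8 = 190.9 < LCL; sample 9 = 196.2 < LCL.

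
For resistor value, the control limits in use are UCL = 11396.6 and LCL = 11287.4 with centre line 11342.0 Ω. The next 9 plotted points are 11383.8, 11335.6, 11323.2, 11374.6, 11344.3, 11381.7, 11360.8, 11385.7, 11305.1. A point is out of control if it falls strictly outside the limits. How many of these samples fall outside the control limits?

0

All 9 points lie within [11287.4, 11396.6].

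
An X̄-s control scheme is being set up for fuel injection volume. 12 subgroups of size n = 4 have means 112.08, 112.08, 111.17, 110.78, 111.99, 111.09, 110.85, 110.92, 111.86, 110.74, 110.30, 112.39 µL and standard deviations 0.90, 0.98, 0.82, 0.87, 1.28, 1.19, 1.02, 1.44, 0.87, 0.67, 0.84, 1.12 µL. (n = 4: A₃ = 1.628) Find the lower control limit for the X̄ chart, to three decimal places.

X̄̄ = (112.08 + 112.08 + 111.17 + 110.78 + 111.99 + 111.09 + 110.85 + 110.92 + 111.86 + 110.74 + 110.30 + 112.39) / 12 = 111.3542
s̄ = (0.90 + 0.98 + 0.82 + 0.87 + 1.28 + 1.19 + 1.02 + 1.44 + 0.87 + 0.67 + 0.84 + 1.12) / 12 = 1.0000
LCL = X̄̄ − A₃·s̄ = 111.3542 − 1.628 × 1.0000 = 109.7262

109.726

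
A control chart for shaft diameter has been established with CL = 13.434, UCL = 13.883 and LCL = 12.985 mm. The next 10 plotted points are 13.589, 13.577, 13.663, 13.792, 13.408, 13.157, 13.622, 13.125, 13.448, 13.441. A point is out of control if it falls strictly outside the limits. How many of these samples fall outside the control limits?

0

All 10 points lie within [12.985, 13.883].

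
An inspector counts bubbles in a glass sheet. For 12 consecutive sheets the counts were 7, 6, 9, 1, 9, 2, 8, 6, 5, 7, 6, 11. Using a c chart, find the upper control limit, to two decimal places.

c̄ = (7 + 6 + 9 + 1 + 9 + 2 + 8 + 6 + 5 + 7 + 6 + 11) / 12 = 77 / 12 = 6.4167
UCL = c̄ + 3√c̄ = 6.4167 + 3 × √6.4167 = 6.4167 + 3 × 2.5331 = 14.0160

14.02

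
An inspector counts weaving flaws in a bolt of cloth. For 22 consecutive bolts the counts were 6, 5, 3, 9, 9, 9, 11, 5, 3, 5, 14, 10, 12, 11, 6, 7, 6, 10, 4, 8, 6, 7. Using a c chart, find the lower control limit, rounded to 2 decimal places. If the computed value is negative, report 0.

0.00

c̄ = (6 + 5 + 3 + 9 + 9 + 9 + 11 + 5 + 3 + 5 + 14 + 10 + 12 + 11 + 6 + 7 + 6 + 10 + 4 + 8 + 6 + 7) / 22 = 166 / 22 = 7.5455
LCL = c̄ − 3√c̄ = 7.5455 − 3 × 2.7469 = -0.6952 → 0 (cannot be negative)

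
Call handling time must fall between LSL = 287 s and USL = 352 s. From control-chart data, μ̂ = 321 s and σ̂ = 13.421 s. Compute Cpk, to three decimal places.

0.770

Cpu = (USL − μ̂) / (3σ̂) = (352 − 321) / (3 × 13.421) = 0.7699; Cpl = (μ̂ − LSL) / (3σ̂) = (321 − 287) / (3 × 13.421) = 0.8444; Cpk = min(Cpu, Cpl) = 0.7699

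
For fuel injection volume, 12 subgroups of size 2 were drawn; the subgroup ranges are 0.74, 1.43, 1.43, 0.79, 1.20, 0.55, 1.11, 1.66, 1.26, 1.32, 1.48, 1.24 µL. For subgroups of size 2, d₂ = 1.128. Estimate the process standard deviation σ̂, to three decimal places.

R̄ = (0.74 + 1.43 + 1.43 + 0.79 + 1.20 + 0.55 + 1.11 + 1.66 + 1.26 + 1.32 + 1.48 + 1.24) / 12 = 1.1842
σ̂ = R̄ / d₂ = 1.1842 / 1.128 = 1.0498

1.050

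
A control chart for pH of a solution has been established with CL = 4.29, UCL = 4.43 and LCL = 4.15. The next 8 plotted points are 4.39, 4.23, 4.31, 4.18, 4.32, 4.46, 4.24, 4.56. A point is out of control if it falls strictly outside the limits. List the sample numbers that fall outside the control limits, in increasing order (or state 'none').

6, 8

Compare each point to [4.15, 4.43]: sample 6 = 4.46 > UCL; sample 8 = 4.56 > UCL.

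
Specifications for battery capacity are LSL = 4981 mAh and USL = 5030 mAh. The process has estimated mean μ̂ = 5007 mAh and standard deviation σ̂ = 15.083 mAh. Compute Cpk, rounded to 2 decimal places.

Cpu = (USL − μ̂) / (3σ̂) = (5030 − 5007) / (3 × 15.083) = 0.5083; Cpl = (μ̂ − LSL) / (3σ̂) = (5007 − 4981) / (3 × 15.083) = 0.5746; Cpk = min(Cpu, Cpl) = 0.5083

0.51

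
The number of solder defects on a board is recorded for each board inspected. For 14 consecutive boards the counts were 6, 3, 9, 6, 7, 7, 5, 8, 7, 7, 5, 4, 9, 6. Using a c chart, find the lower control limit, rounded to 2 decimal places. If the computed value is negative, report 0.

c̄ = (6 + 3 + 9 + 6 + 7 + 7 + 5 + 8 + 7 + 7 + 5 + 4 + 9 + 6) / 14 = 89 / 14 = 6.3571
LCL = c̄ − 3√c̄ = 6.3571 − 3 × 2.5213 = -1.2069 → 0 (cannot be negative)

0.00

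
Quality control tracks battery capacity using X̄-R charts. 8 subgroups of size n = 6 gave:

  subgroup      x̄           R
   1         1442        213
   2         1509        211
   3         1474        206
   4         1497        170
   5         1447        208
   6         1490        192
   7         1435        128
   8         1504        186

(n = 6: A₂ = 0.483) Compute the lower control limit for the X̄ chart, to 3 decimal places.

X̄̄ = (1442 + 1509 + 1474 + 1497 + 1447 + 1490 + 1435 + 1504) / 8 = 11798.0000 / 8 = 1474.7500
R̄ = (213 + 211 + 206 + 170 + 208 + 192 + 128 + 186) / 8 = 1514.0000 / 8 = 189.2500
LCL = X̄̄ − A₂·R̄ = 1474.7500 − 0.483 × 189.2500 = 1383.3422

1383.342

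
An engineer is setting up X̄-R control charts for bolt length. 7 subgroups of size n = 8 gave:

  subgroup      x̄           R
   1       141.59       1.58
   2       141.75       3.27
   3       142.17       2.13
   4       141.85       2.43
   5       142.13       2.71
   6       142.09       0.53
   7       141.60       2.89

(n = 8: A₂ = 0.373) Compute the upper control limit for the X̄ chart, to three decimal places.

X̄̄ = (141.59 + 141.75 + 142.17 + 141.85 + 142.13 + 142.09 + 141.60) / 7 = 993.1800 / 7 = 141.8829
R̄ = (1.58 + 3.27 + 2.13 + 2.43 + 2.71 + 0.53 + 2.89) / 7 = 15.5400 / 7 = 2.2200
UCL = X̄̄ + A₂·R̄ = 141.8829 + 0.373 × 2.2200 = 142.7109

142.711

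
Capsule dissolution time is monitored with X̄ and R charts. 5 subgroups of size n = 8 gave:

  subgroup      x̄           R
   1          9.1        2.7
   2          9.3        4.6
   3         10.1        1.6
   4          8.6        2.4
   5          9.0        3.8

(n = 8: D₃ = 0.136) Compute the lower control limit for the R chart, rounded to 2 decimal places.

0.41

R̄ = (2.7 + 4.6 + 1.6 + 2.4 + 3.8) / 5 = 15.1000 / 5 = 3.0200
LCL_R = D₃·R̄ = 0.136 × 3.0200 = 0.4107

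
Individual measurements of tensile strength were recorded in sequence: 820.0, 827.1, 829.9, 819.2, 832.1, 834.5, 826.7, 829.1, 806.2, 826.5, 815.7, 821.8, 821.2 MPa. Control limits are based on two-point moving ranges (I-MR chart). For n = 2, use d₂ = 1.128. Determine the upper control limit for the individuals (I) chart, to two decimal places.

847.52

X̄ = (820.0 + 827.1 + 829.9 + 819.2 + 832.1 + 834.5 + 826.7 + 829.1 + 806.2 + 826.5 + 815.7 + 821.8 + 821.2) / 13 = 823.8462
Moving ranges: 7.1, 2.8, 10.7, 12.9, 2.4, 7.8, 2.4, 22.9, 20.3, 10.8, 6.1, 0.6; M̄R̄ = 106.8000 / 12 = 8.9000
UCL = X̄ + 3·M̄R̄/d₂ = 823.8462 + 3 × 8.9000 / 1.128 = 847.5164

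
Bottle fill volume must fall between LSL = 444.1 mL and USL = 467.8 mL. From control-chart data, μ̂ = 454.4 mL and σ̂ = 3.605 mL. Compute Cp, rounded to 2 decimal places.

1.10

Cp = (USL − LSL) / (6σ̂) = (467.8 − 444.1) / (6 × 3.605) = 23.7000 / 21.6300 = 1.0957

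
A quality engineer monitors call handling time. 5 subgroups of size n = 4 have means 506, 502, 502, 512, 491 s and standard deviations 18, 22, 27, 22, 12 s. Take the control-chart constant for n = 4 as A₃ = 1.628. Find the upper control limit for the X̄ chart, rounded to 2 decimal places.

X̄̄ = (506 + 502 + 502 + 512 + 491) / 5 = 502.6000
s̄ = (18 + 22 + 27 + 22 + 12) / 5 = 20.2000
UCL = X̄̄ + A₃·s̄ = 502.6000 + 1.628 × 20.2000 = 535.4856

535.49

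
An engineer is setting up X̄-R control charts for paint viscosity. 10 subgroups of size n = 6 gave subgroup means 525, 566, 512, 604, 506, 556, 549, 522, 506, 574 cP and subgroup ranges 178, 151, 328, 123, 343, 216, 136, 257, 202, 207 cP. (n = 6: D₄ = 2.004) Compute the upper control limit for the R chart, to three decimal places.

R̄ = (178 + 151 + 328 + 123 + 343 + 216 + 136 + 257 + 202 + 207) / 10 = 2141.0000 / 10 = 214.1000
UCL_R = D₄·R̄ = 2.004 × 214.1000 = 429.0564

429.056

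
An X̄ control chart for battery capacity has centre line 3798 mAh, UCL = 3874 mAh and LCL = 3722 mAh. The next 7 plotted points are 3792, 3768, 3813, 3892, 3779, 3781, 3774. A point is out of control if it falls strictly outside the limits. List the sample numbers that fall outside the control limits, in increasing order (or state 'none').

4

Compare each point to [3722, 3874]: sample 4 = 3892 > UCL.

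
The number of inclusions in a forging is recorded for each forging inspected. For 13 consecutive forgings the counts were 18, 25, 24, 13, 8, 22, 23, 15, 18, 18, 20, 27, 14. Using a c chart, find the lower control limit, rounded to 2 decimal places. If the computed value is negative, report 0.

5.82

c̄ = (18 + 25 + 24 + 13 + 8 + 22 + 23 + 15 + 18 + 18 + 20 + 27 + 14) / 13 = 245 / 13 = 18.8462
LCL = c̄ − 3√c̄ = 18.8462 − 3 × 4.3412 = 5.8225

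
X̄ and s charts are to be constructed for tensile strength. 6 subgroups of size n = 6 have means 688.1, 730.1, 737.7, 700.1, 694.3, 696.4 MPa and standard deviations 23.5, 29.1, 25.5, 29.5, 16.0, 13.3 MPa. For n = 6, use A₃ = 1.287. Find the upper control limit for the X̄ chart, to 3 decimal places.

737.148

X̄̄ = (688.1 + 730.1 + 737.7 + 700.1 + 694.3 + 696.4) / 6 = 707.7833
s̄ = (23.5 + 29.1 + 25.5 + 29.5 + 16.0 + 13.3) / 6 = 22.8167
UCL = X̄̄ + A₃·s̄ = 707.7833 + 1.287 × 22.8167 = 737.1484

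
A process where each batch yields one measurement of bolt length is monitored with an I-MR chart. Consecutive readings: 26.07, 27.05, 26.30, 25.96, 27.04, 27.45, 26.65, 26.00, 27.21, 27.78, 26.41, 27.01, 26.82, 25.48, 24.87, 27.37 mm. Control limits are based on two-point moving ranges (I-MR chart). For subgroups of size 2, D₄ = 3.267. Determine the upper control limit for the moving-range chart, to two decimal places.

Moving ranges: 0.98, 0.75, 0.34, 1.08, 0.41, 0.80, 0.65, 1.21, 0.57, 1.37, 0.60, 0.19, 1.34, 0.61, 2.50; M̄R̄ = 13.4000 / 15 = 0.8933
UCL_MR = D₄·M̄R̄ = 3.267 × 0.8933 = 2.9185

2.92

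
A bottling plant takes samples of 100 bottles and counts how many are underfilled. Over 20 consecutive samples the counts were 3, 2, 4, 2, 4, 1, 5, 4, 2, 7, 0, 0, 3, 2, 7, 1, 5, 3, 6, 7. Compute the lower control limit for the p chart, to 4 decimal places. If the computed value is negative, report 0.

p̄ = Σdᵢ / (k·n) = 68 / (20 × 100) = 0.03400
LCL = p̄ − 3·√(p̄(1−p̄)/n) = 0.03400 − 3 × 0.01812 = -0.02037 → 0 (negative, so LCL = 0)

0.0000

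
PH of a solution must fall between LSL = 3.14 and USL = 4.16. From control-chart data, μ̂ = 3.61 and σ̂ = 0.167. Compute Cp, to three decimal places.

1.018

Cp = (USL − LSL) / (6σ̂) = (4.16 − 3.14) / (6 × 0.167) = 1.0200 / 1.0020 = 1.0180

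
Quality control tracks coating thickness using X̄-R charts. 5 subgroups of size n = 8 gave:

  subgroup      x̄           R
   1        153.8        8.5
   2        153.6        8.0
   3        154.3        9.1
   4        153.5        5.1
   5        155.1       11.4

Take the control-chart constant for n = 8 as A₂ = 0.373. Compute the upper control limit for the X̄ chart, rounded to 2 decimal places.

157.20

X̄̄ = (153.8 + 153.6 + 154.3 + 153.5 + 155.1) / 5 = 770.3000 / 5 = 154.0600
R̄ = (8.5 + 8.0 + 9.1 + 5.1 + 11.4) / 5 = 42.1000 / 5 = 8.4200
UCL = X̄̄ + A₂·R̄ = 154.0600 + 0.373 × 8.4200 = 157.2007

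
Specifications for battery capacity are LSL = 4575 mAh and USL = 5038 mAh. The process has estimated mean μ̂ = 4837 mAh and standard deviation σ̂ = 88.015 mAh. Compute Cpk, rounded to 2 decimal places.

0.76

Cpu = (USL − μ̂) / (3σ̂) = (5038 − 4837) / (3 × 88.015) = 0.7612; Cpl = (μ̂ − LSL) / (3σ̂) = (4837 − 4575) / (3 × 88.015) = 0.9923; Cpk = min(Cpu, Cpl) = 0.7612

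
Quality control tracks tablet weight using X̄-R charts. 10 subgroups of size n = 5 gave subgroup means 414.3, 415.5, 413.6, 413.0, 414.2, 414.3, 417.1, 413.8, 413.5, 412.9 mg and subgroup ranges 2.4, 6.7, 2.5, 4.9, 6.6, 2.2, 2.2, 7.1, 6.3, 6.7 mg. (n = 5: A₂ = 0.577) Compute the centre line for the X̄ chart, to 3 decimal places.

X̄̄ = (414.3 + 415.5 + 413.6 + 413.0 + 414.2 + 414.3 + 417.1 + 413.8 + 413.5 + 412.9) / 10 = 4142.2000 / 10 = 414.2200
CL = X̄̄ = 414.2200

414.220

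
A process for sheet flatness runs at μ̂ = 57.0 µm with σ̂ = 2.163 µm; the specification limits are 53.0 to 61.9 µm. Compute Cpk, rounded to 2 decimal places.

0.62

Cpu = (USL − μ̂) / (3σ̂) = (61.9 − 57.0) / (3 × 2.163) = 0.7551; Cpl = (μ̂ − LSL) / (3σ̂) = (57.0 − 53.0) / (3 × 2.163) = 0.6164; Cpk = min(Cpu, Cpl) = 0.6164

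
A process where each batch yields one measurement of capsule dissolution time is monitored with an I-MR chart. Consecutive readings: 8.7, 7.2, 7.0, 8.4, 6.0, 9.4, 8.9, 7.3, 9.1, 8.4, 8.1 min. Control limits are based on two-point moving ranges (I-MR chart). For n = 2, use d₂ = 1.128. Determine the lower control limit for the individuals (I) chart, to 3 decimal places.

X̄ = (8.7 + 7.2 + 7.0 + 8.4 + 6.0 + 9.4 + 8.9 + 7.3 + 9.1 + 8.4 + 8.1) / 11 = 8.0455
Moving ranges: 1.5, 0.2, 1.4, 2.4, 3.4, 0.5, 1.6, 1.8, 0.7, 0.3; M̄R̄ = 13.8000 / 10 = 1.3800
LCL = X̄ − 3·M̄R̄/d₂ = 8.0455 − 3 × 1.3800 / 1.128 = 4.3752

4.375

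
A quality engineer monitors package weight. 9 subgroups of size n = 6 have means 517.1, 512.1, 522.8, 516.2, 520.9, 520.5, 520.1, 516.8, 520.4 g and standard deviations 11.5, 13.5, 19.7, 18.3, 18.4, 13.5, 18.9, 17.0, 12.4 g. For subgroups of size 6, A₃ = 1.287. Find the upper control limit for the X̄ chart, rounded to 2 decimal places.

539.02

X̄̄ = (517.1 + 512.1 + 522.8 + 516.2 + 520.9 + 520.5 + 520.1 + 516.8 + 520.4) / 9 = 518.5444
s̄ = (11.5 + 13.5 + 19.7 + 18.3 + 18.4 + 13.5 + 18.9 + 17.0 + 12.4) / 9 = 15.9111
UCL = X̄̄ + A₃·s̄ = 518.5444 + 1.287 × 15.9111 = 539.0220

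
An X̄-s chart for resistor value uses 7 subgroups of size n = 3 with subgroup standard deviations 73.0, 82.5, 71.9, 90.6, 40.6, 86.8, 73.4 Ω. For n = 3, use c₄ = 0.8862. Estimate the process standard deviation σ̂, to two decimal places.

s̄ = (73.0 + 82.5 + 71.9 + 90.6 + 40.6 + 86.8 + 73.4) / 7 = 74.1143
σ̂ = s̄ / c₄ = 74.1143 / 0.8862 = 83.6316

83.63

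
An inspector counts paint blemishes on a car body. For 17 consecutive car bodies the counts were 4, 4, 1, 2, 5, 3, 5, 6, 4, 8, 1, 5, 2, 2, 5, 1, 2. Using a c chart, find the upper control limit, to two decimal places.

c̄ = (4 + 4 + 1 + 2 + 5 + 3 + 5 + 6 + 4 + 8 + 1 + 5 + 2 + 2 + 5 + 1 + 2) / 17 = 60 / 17 = 3.5294
UCL = c̄ + 3√c̄ = 3.5294 + 3 × √3.5294 = 3.5294 + 3 × 1.8787 = 9.1654

9.17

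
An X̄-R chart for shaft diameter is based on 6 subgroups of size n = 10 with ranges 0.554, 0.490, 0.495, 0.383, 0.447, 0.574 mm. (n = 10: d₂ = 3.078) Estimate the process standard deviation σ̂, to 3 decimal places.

R̄ = (0.554 + 0.490 + 0.495 + 0.383 + 0.447 + 0.574) / 6 = 0.4905
σ̂ = R̄ / d₂ = 0.4905 / 3.078 = 0.1594

0.159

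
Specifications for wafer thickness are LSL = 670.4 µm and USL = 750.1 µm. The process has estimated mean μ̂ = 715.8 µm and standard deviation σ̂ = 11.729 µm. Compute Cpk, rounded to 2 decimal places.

Cpu = (USL − μ̂) / (3σ̂) = (750.1 − 715.8) / (3 × 11.729) = 0.9748; Cpl = (μ̂ − LSL) / (3σ̂) = (715.8 − 670.4) / (3 × 11.729) = 1.2902; Cpk = min(Cpu, Cpl) = 0.9748

0.97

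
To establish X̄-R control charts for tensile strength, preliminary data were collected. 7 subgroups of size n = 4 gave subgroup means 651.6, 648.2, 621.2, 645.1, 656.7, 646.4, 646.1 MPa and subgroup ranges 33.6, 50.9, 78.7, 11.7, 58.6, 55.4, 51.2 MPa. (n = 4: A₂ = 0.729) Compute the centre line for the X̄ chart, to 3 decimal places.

X̄̄ = (651.6 + 648.2 + 621.2 + 645.1 + 656.7 + 646.4 + 646.1) / 7 = 4515.3000 / 7 = 645.0429
CL = X̄̄ = 645.0429

645.043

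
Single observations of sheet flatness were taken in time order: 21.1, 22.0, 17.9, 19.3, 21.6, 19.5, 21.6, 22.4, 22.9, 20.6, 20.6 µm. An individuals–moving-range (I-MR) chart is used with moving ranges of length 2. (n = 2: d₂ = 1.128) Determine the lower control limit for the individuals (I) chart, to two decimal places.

16.48

X̄ = (21.1 + 22.0 + 17.9 + 19.3 + 21.6 + 19.5 + 21.6 + 22.4 + 22.9 + 20.6 + 20.6) / 11 = 20.8636
Moving ranges: 0.9, 4.1, 1.4, 2.3, 2.1, 2.1, 0.8, 0.5, 2.3, 0.0; M̄R̄ = 16.5000 / 10 = 1.6500
LCL = X̄ − 3·M̄R̄/d₂ = 20.8636 − 3 × 1.6500 / 1.128 = 16.4753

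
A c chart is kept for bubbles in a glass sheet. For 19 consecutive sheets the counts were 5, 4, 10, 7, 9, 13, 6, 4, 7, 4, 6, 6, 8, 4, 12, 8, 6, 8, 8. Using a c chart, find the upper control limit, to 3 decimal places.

15.102

c̄ = (5 + 4 + 10 + 7 + 9 + 13 + 6 + 4 + 7 + 4 + 6 + 6 + 8 + 4 + 12 + 8 + 6 + 8 + 8) / 19 = 135 / 19 = 7.1053
UCL = c̄ + 3√c̄ = 7.1053 + 3 × √7.1053 = 7.1053 + 3 × 2.6656 = 15.1020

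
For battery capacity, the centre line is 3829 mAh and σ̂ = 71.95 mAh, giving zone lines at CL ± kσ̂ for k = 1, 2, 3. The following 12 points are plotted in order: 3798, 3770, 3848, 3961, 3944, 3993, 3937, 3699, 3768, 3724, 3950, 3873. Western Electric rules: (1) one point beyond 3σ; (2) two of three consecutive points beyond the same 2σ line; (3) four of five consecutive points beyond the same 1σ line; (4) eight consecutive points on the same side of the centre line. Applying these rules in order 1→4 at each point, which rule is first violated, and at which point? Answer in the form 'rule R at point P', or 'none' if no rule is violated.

rule 3 at point 7

Zone of each point (C = within 1σ̂, B = 1σ̂–2σ̂, A = 2σ̂–3σ̂, * = beyond 3σ̂; sign = side of CL): 1:-C, 2:-C, 3:+C, 4:+B, 5:+B, 6:+A, 7:+B, 8:-B, 9:-C, 10:-B, 11:+B, 12:+C
Rule 3 (four of five consecutive points beyond the same 1σ limit) is satisfied at point 7.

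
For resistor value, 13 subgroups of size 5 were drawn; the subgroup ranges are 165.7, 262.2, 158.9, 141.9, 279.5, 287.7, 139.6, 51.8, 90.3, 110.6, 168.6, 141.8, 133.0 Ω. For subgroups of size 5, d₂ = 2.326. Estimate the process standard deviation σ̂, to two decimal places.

70.49

R̄ = (165.7 + 262.2 + 158.9 + 141.9 + 279.5 + 287.7 + 139.6 + 51.8 + 90.3 + 110.6 + 168.6 + 141.8 + 133.0) / 13 = 163.9692
σ̂ = R̄ / d₂ = 163.9692 / 2.326 = 70.4941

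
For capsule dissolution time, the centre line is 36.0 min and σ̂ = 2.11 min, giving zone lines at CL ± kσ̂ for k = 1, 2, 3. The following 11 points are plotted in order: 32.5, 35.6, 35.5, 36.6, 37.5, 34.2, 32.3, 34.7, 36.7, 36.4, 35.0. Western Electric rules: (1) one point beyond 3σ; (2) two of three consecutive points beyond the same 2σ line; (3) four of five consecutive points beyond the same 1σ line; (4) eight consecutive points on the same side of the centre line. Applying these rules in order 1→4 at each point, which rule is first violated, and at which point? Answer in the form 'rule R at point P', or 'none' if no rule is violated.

none

Zone of each point (C = within 1σ̂, B = 1σ̂–2σ̂, A = 2σ̂–3σ̂, * = beyond 3σ̂; sign = side of CL): 1:-B, 2:-C, 3:-C, 4:+C, 5:+C, 6:-C, 7:-B, 8:-C, 9:+C, 10:+C, 11:-C
No rule fires across all 11 points.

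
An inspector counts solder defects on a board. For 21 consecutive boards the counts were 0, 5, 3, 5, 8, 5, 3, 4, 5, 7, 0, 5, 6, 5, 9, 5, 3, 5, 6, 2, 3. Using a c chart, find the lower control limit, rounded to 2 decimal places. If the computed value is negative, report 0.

0.00

c̄ = (0 + 5 + 3 + 5 + 8 + 5 + 3 + 4 + 5 + 7 + 0 + 5 + 6 + 5 + 9 + 5 + 3 + 5 + 6 + 2 + 3) / 21 = 94 / 21 = 4.4762
LCL = c̄ − 3√c̄ = 4.4762 − 3 × 2.1157 = -1.8709 → 0 (cannot be negative)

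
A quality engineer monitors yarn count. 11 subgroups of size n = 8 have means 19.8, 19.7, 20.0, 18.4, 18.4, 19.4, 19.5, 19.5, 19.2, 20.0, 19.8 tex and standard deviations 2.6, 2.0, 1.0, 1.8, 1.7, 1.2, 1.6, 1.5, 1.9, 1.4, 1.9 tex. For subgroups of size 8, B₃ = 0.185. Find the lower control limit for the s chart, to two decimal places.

s̄ = (2.6 + 2.0 + 1.0 + 1.8 + 1.7 + 1.2 + 1.6 + 1.5 + 1.9 + 1.4 + 1.9) / 11 = 1.6909
LCL_s = B₃·s̄ = 0.185 × 1.6909 = 0.3128

0.31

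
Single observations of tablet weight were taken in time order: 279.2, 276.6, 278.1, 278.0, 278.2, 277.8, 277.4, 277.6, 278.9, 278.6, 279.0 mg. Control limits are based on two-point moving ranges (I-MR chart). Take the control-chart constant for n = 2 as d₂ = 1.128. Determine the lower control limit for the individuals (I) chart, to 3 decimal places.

X̄ = (279.2 + 276.6 + 278.1 + 278.0 + 278.2 + 277.8 + 277.4 + 277.6 + 278.9 + 278.6 + 279.0) / 11 = 278.1273
Moving ranges: 2.6, 1.5, 0.1, 0.2, 0.4, 0.4, 0.2, 1.3, 0.3, 0.4; M̄R̄ = 7.4000 / 10 = 0.7400
LCL = X̄ − 3·M̄R̄/d₂ = 278.1273 − 3 × 0.7400 / 1.128 = 276.1592

276.159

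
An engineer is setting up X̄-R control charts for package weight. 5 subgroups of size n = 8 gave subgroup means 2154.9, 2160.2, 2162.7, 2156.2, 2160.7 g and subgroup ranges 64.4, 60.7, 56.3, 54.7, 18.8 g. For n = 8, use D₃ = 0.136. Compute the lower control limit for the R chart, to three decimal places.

6.933

R̄ = (64.4 + 60.7 + 56.3 + 54.7 + 18.8) / 5 = 254.9000 / 5 = 50.9800
LCL_R = D₃·R̄ = 0.136 × 50.9800 = 6.9333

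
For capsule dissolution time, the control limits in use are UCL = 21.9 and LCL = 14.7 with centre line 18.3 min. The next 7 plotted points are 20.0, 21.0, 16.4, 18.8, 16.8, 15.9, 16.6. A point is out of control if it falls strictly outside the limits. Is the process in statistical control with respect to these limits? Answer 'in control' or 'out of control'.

in control

All 7 points lie within [14.7, 21.9].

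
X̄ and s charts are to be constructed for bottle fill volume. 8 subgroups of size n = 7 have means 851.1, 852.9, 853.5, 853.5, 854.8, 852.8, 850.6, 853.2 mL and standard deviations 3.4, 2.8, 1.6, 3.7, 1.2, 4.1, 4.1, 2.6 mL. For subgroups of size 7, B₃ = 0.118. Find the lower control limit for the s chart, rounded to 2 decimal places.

s̄ = (3.4 + 2.8 + 1.6 + 3.7 + 1.2 + 4.1 + 4.1 + 2.6) / 8 = 2.9375
LCL_s = B₃·s̄ = 0.118 × 2.9375 = 0.3466

0.35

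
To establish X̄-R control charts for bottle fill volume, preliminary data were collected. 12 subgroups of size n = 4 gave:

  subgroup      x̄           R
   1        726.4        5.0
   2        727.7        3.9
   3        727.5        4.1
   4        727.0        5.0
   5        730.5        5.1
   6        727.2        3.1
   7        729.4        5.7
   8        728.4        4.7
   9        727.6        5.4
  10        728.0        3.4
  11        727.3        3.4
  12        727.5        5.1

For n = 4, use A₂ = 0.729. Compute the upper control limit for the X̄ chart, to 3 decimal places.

731.149

X̄̄ = (726.4 + 727.7 + 727.5 + 727.0 + 730.5 + 727.2 + 729.4 + 728.4 + 727.6 + 728.0 + 727.3 + 727.5) / 12 = 8734.5000 / 12 = 727.8750
R̄ = (5.0 + 3.9 + 4.1 + 5.0 + 5.1 + 3.1 + 5.7 + 4.7 + 5.4 + 3.4 + 3.4 + 5.1) / 12 = 53.9000 / 12 = 4.4917
UCL = X̄̄ + A₂·R̄ = 727.8750 + 0.729 × 4.4917 = 731.1494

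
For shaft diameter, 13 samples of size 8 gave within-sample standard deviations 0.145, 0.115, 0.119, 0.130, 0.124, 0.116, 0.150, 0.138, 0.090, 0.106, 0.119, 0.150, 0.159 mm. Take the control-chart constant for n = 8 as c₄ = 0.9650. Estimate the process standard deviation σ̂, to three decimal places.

0.132

s̄ = (0.145 + 0.115 + 0.119 + 0.130 + 0.124 + 0.116 + 0.150 + 0.138 + 0.090 + 0.106 + 0.119 + 0.150 + 0.159) / 13 = 0.1278
σ̂ = s̄ / c₄ = 0.1278 / 0.9650 = 0.1324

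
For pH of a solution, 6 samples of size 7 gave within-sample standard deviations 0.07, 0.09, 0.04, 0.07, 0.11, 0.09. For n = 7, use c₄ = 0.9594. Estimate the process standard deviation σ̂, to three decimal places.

0.082

s̄ = (0.07 + 0.09 + 0.04 + 0.07 + 0.11 + 0.09) / 6 = 0.0783
σ̂ = s̄ / c₄ = 0.0783 / 0.9594 = 0.0816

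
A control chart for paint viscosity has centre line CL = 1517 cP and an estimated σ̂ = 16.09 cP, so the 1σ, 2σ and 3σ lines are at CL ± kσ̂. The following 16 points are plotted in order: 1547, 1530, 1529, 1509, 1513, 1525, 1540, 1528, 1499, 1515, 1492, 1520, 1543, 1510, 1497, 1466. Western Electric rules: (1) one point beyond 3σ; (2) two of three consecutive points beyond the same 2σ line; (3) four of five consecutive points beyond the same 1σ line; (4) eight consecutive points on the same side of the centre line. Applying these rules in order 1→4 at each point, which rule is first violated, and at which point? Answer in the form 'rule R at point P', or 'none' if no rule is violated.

Zone of each point (C = within 1σ̂, B = 1σ̂–2σ̂, A = 2σ̂–3σ̂, * = beyond 3σ̂; sign = side of CL): 1:+B, 2:+C, 3:+C, 4:-C, 5:-C, 6:+C, 7:+B, 8:+C, 9:-B, 10:-C, 11:-B, 12:+C, 13:+B, 14:-C, 15:-B, 16:-*
Rule 1 (one point beyond the 3σ limits) is satisfied at point 16.

rule 1 at point 16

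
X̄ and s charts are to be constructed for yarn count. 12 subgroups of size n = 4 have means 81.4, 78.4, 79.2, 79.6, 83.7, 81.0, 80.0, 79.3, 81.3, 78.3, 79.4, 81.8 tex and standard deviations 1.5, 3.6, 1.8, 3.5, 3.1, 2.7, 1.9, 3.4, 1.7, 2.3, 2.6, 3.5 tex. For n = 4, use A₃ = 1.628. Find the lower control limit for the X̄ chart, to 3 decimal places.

X̄̄ = (81.4 + 78.4 + 79.2 + 79.6 + 83.7 + 81.0 + 80.0 + 79.3 + 81.3 + 78.3 + 79.4 + 81.8) / 12 = 80.2833
s̄ = (1.5 + 3.6 + 1.8 + 3.5 + 3.1 + 2.7 + 1.9 + 3.4 + 1.7 + 2.3 + 2.6 + 3.5) / 12 = 2.6333
LCL = X̄̄ − A₃·s̄ = 80.2833 − 1.628 × 2.6333 = 75.9963

75.996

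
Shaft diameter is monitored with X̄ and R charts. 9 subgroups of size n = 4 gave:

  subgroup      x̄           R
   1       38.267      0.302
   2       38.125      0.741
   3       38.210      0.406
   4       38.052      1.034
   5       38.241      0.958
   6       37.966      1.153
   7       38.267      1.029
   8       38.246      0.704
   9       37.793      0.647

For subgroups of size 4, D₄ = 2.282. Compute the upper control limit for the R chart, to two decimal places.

R̄ = (0.302 + 0.741 + 0.406 + 1.034 + 0.958 + 1.153 + 1.029 + 0.704 + 0.647) / 9 = 6.9740 / 9 = 0.7749
UCL_R = D₄·R̄ = 2.282 × 0.7749 = 1.7683

1.77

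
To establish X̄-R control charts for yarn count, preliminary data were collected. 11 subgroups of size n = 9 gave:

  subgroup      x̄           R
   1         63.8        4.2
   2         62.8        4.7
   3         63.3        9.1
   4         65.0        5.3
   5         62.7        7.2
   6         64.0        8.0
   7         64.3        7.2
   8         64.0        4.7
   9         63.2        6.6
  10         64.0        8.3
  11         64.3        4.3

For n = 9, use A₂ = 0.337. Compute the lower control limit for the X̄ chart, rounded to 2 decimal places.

X̄̄ = (63.8 + 62.8 + 63.3 + 65.0 + 62.7 + 64.0 + 64.3 + 64.0 + 63.2 + 64.0 + 64.3) / 11 = 701.4000 / 11 = 63.7636
R̄ = (4.2 + 4.7 + 9.1 + 5.3 + 7.2 + 8.0 + 7.2 + 4.7 + 6.6 + 8.3 + 4.3) / 11 = 69.6000 / 11 = 6.3273
LCL = X̄̄ − A₂·R̄ = 63.7636 − 0.337 × 6.3273 = 61.6313

61.63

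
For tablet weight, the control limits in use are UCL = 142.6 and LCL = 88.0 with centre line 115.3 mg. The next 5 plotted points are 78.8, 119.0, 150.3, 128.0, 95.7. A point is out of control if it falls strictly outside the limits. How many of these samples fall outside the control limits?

2

Compare each point to [88.0, 142.6]: sample 1 = 78.8 < LCL; sample 3 = 150.3 > UCL.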